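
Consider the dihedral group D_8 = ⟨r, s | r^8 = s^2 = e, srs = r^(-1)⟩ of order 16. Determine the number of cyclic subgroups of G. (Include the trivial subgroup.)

Group the elements of G by the cyclic subgroup they generate; each cyclic subgroup of order d accounts for φ(d) elements.
Cyclic subgroups by order — order 1: 1; order 2: 9; order 4: 1; order 8: 1.
Total: 12.

12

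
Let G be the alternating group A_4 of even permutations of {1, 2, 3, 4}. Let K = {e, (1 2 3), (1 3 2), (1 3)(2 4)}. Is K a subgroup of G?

Closure fails: (1 3 2) ∘ (1 3)(2 4) = (1 2 4) ∉ K. So K is not a subgroup.

No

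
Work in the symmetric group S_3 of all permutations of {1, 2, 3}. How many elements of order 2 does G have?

3

The elements of order 2 are: (2 3), (1 2), (1 3).
That's 3.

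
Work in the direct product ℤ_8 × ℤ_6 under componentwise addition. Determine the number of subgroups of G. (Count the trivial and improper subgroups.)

22

|G| = 48, so by Lagrange every subgroup order divides 48. Divisors: 1, 2, 3, 4, 6, 8, 12, 16, 24, 48.
Subgroups by order — order 1: 1; order 2: 3; order 3: 1; order 4: 3; order 6: 3; order 8: 3; order 12: 3; order 16: 1; order 24: 3; order 48: 1.
Total: 1 + 3 + 1 + 3 + 3 + 3 + 3 + 1 + 3 + 1 = 22.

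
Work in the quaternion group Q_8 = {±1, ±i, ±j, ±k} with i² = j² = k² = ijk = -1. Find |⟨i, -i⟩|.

|⟨i⟩| = 4 and |⟨-i⟩| = 4, so |H| is a multiple of lcm(4, 4) = 4 and divides |G| = 8.
Closing under the operation: H = {1, -1, i, -i}, so |H| = 4.

4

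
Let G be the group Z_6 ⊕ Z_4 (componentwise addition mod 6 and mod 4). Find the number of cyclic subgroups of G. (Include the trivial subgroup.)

Each element a generates a cyclic subgroup ⟨a⟩; distinct elements may generate the same one (a cyclic group of order d has φ(d) generators).
Cyclic subgroups by order — order 1: 1; order 2: 3; order 3: 1; order 4: 2; order 6: 3; order 12: 2.
Total: 12.

12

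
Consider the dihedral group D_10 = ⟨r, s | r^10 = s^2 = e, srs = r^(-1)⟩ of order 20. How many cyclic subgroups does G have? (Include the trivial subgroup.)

14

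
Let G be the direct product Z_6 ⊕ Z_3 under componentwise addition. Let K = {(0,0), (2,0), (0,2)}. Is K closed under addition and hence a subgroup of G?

No

(0,2) ∈ K but its inverse (0,1) ∉ K, so K is not a subgroup.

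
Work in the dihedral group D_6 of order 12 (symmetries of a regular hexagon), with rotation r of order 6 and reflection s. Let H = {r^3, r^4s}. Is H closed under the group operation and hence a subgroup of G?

The identity e ∉ H, so H is not a subgroup.

No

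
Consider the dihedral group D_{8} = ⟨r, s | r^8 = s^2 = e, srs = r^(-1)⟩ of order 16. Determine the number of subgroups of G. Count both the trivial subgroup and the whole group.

|G| = 16, so by Lagrange every subgroup order divides 16. Divisors: 1, 2, 4, 8, 16.
Subgroups by order — order 1: 1; order 2: 9; order 4: 5; order 8: 3; order 16: 1.
Total: 1 + 9 + 5 + 3 + 1 = 19.

19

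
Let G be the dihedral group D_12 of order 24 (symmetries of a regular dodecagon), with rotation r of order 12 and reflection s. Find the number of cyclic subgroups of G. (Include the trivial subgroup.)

Group the elements of G by the cyclic subgroup they generate; each cyclic subgroup of order d accounts for φ(d) elements.
Cyclic subgroups by order — order 1: 1; order 2: 13; order 3: 1; order 4: 1; order 6: 1; order 12: 1.
Total: 18.

18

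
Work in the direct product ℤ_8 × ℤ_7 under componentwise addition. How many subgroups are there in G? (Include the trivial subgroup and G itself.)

8

|G| = 56, so by Lagrange every subgroup order divides 56. Divisors: 1, 2, 4, 7, 8, 14, 28, 56.
Subgroups by order — order 1: 1; order 2: 1; order 4: 1; order 7: 1; order 8: 1; order 14: 1; order 28: 1; order 56: 1.
Total: 1 + 1 + 1 + 1 + 1 + 1 + 1 + 1 = 8.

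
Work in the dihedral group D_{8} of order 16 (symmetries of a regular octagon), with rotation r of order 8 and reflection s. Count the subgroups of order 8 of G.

|G| = 16 and 8 | 16, so subgroups of order 8 are possible by Lagrange.
The subgroups of order 8 are: {e, r, r^2, r^3, r^4, r^5, r^6, r^7}; {e, r^2, r^4, r^6, s, r^2s, r^4s, r^6s}; {e, r^2, r^4, r^6, rs, r^3s, r^5s, r^7s}.
So G has 3 subgroups of order 8.

3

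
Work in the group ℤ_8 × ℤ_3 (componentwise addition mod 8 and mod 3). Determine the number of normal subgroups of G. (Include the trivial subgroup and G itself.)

8

G is abelian, so every subgroup is normal.
G has 8 subgroups in total, hence 8 normal subgroups.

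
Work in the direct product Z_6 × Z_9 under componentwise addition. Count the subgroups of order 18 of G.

4

|G| = 54 and 18 | 54, so subgroups of order 18 are possible by Lagrange.
The subgroups of order 18 are: {(0,0), (0,1), (0,2), (0,3), (0,4), (0,5), (0,6), (0,7), (0,8), (3,0), (3,1), (3,2), (3,3), (3,4), (3,5), (3,6), (3,7), (3,8)}; {(0,0), (0,3), (0,6), (1,0), (1,3), (1,6), (2,0), (2,3), (2,6), (3,0), (3,3), (3,6), (4,0), (4,3), (4,6), (5,0), (5,3), (5,6)}; {(0,0), (0,3), (0,6), (1,1), (1,4), (1,7), (2,2), (2,5), (2,8), (3,0), (3,3), (3,6), (4,1), (4,4), (4,7), (5,2), (5,5), (5,8)}; {(0,0), (0,3), (0,6), (1,2), (1,5), (1,8), (2,1), (2,4), (2,7), (3,0), (3,3), (3,6), (4,2), (4,5), (4,8), (5,1), (5,4), (5,7)}.
So G has 4 subgroups of order 18.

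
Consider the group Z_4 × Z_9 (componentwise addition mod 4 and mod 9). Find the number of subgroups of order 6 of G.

1

|G| = 36 and 6 | 36, so subgroups of order 6 are possible by Lagrange.
The subgroups of order 6 are: {(0,0), (0,3), (0,6), (2,0), (2,3), (2,6)}.
So G has 1 subgroup of order 6.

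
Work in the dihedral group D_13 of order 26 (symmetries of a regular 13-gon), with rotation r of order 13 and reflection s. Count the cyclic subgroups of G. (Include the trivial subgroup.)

Group the elements of G by the cyclic subgroup they generate; each cyclic subgroup of order d accounts for φ(d) elements.
Cyclic subgroups by order — order 1: 1; order 2: 13; order 13: 1.
Total: 15.

15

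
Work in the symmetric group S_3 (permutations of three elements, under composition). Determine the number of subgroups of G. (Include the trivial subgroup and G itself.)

6

|G| = 6, so by Lagrange every subgroup order divides 6. Divisors: 1, 2, 3, 6.
Subgroups by order — order 1: 1; order 2: 3; order 3: 1; order 6: 1.
Total: 1 + 3 + 1 + 1 = 6.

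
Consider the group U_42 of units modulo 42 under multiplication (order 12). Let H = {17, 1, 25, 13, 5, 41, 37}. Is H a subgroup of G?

|H| = 7 does not divide |G| = 12, so by Lagrange H is not a subgroup.

No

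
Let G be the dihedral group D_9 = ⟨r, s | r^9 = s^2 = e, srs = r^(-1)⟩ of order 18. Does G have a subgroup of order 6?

Yes

6 | 18. A subgroup of order 6 is {e, r^3, r^6, r^2s, r^5s, r^8s}.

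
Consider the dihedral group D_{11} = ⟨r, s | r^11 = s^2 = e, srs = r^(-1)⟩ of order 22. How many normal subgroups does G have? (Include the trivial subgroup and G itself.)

3

G has 14 subgroups. Checking conjugation-invariance by order — order 1: 1/1 normal; order 2: 0/11 normal; order 11: 1/1 normal; order 22: 1/1 normal.
Total normal subgroups: 3.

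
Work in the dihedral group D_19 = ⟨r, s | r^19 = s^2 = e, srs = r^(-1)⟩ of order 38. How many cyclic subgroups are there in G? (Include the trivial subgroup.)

21

Each element a generates a cyclic subgroup ⟨a⟩; distinct elements may generate the same one (a cyclic group of order d has φ(d) generators).
Cyclic subgroups by order — order 1: 1; order 2: 19; order 19: 1.
Total: 21.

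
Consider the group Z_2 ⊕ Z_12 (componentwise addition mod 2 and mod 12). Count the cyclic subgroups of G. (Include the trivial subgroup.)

12

A cyclic subgroup of order d is generated by each of its φ(d) elements of order d, so the cyclic subgroups of order d number (#elements of order d)/φ(d).
Cyclic subgroups by order — order 1: 1; order 2: 3; order 3: 1; order 4: 2; order 6: 3; order 12: 2.
Total: 12.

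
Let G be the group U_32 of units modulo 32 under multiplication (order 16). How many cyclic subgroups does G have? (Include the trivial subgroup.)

8

Group the elements of G by the cyclic subgroup they generate; each cyclic subgroup of order d accounts for φ(d) elements.
Cyclic subgroups by order — order 1: 1; order 2: 3; order 4: 2; order 8: 2.
Total: 8.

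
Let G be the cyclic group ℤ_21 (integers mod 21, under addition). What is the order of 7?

3

In ℤ_21, the order of an element a is n/gcd(a, n).
gcd(7, 21) = 7, so |⟨7⟩| = 21/7 = 3.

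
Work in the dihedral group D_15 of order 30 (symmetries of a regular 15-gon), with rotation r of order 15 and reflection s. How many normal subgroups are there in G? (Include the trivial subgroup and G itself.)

G has 28 subgroups. Checking conjugation-invariance by order — order 1: 1/1 normal; order 2: 0/15 normal; order 3: 1/1 normal; order 5: 1/1 normal; order 6: 0/5 normal; order 10: 0/3 normal; order 15: 1/1 normal; order 30: 1/1 normal.
Total normal subgroups: 5.

5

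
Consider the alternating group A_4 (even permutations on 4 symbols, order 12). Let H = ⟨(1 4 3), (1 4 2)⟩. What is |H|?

12

|⟨(1 4 3)⟩| = 3 and |⟨(1 4 2)⟩| = 3, so |H| is a multiple of lcm(3, 3) = 3 and divides |G| = 12.
Closing {(1 4 3), (1 4 2)} under the group operation gives all of G, so |H| = 12.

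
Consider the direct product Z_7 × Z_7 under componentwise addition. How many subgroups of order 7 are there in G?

8

|G| = 49 and 7 | 49, so subgroups of order 7 are possible by Lagrange.
The subgroups of order 7 are: {(0,0), (0,1), (0,2), (0,3), (0,4), (0,5), (0,6)}; {(0,0), (1,0), (2,0), (3,0), (4,0), (5,0), (6,0)}; {(0,0), (1,1), (2,2), (3,3), (4,4), (5,5), (6,6)}; {(0,0), (1,2), (2,4), (3,6), (4,1), (5,3), (6,5)}; … (8 in all).
So G has 8 subgroups of order 7.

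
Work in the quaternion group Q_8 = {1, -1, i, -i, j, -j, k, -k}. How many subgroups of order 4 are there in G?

3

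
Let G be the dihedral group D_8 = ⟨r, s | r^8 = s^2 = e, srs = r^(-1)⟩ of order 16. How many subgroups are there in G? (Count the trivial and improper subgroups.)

19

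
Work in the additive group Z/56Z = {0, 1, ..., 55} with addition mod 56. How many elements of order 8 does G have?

In a cyclic group of order 56, the number of elements of order d (for d | 56) is φ(d).
φ(8) = 4.

4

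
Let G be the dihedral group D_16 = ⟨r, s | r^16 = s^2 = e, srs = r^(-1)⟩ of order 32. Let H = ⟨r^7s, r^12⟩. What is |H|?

|⟨r^7s⟩| = 2 and |⟨r^12⟩| = 4, so |H| is a multiple of lcm(2, 4) = 4 and divides |G| = 32.
Closing under the operation: H = {e, r^4, r^8, r^12, r^3s, r^7s, r^11s, r^15s}, so |H| = 8.

8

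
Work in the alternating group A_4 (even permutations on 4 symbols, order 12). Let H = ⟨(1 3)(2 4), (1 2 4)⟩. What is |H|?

12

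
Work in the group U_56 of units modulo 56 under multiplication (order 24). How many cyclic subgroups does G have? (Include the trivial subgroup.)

16

Each element a generates a cyclic subgroup ⟨a⟩; distinct elements may generate the same one (a cyclic group of order d has φ(d) generators).
Cyclic subgroups by order — order 1: 1; order 2: 7; order 3: 1; order 6: 7.
Total: 16.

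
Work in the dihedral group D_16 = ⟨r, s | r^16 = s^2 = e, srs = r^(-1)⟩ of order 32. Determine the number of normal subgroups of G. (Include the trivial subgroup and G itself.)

G has 36 subgroups. Checking conjugation-invariance by order — order 1: 1/1 normal; order 2: 1/17 normal; order 4: 1/9 normal; order 8: 1/5 normal; order 16: 3/3 normal; order 32: 1/1 normal.
Total normal subgroups: 8.

8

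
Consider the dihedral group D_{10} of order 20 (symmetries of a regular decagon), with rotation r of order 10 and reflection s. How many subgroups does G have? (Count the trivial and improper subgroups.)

|G| = 20, so by Lagrange every subgroup order divides 20. Divisors: 1, 2, 4, 5, 10, 20.
Subgroups by order — order 1: 1; order 2: 11; order 4: 5; order 5: 1; order 10: 3; order 20: 1.
Total: 1 + 11 + 5 + 1 + 3 + 1 = 22.

22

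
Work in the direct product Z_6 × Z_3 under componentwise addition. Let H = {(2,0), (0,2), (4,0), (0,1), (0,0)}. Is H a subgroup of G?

|H| = 5 does not divide |G| = 18, so by Lagrange H is not a subgroup.

No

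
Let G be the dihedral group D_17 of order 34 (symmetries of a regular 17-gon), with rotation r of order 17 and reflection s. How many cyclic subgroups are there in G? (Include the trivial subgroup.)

19

Group the elements of G by the cyclic subgroup they generate; each cyclic subgroup of order d accounts for φ(d) elements.
Cyclic subgroups by order — order 1: 1; order 2: 17; order 17: 1.
Total: 19.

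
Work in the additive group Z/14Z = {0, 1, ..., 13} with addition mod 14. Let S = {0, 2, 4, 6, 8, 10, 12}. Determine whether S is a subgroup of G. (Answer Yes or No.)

Yes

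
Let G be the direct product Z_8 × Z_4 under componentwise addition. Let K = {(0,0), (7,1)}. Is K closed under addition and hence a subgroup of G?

No

(7,1) ∈ K but its inverse (1,3) ∉ K, so K is not a subgroup.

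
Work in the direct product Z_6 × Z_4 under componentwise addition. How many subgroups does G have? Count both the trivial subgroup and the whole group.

16

|G| = 24, so by Lagrange every subgroup order divides 24. Divisors: 1, 2, 3, 4, 6, 8, 12, 24.
Subgroups by order — order 1: 1; order 2: 3; order 3: 1; order 4: 3; order 6: 3; order 8: 1; order 12: 3; order 24: 1.
Total: 1 + 3 + 1 + 3 + 3 + 1 + 3 + 1 = 16.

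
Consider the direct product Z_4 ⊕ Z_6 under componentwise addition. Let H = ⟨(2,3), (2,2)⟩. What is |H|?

12

|⟨(2,3)⟩| = 2 and |⟨(2,2)⟩| = 6, so |H| is a multiple of lcm(2, 6) = 6 and divides |G| = 24.
Closing under the operation: H = {(0,0), (0,1), (0,2), (0,3), (0,4), (0,5), (2,0), (2,1), (2,2), (2,3), (2,4), (2,5)}, so |H| = 12.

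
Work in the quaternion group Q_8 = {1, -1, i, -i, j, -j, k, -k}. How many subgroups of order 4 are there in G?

3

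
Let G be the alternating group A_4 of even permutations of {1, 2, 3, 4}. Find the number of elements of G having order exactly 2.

3

The elements of order 2 are: (1 2)(3 4), (1 3)(2 4), (1 4)(2 3).
That's 3.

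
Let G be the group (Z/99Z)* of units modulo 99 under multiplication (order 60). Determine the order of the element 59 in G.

30

Compute successive powers of 59 mod 99: 59, 16, 53, 58, 56, 37, 5, 97, …; 59^30 ≡ 1 (mod 99).
So |⟨59⟩| = 30.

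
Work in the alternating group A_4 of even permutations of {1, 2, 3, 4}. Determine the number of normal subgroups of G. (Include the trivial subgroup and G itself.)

G has 10 subgroups. Checking conjugation-invariance by order — order 1: 1/1 normal; order 2: 0/3 normal; order 3: 0/4 normal; order 4: 1/1 normal; order 12: 1/1 normal.
Total normal subgroups: 3.

3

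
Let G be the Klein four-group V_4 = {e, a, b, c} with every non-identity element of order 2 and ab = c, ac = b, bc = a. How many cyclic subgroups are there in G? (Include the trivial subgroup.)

A cyclic subgroup of order d is generated by each of its φ(d) elements of order d, so the cyclic subgroups of order d number (#elements of order d)/φ(d).
Cyclic subgroups by order — order 1: 1; order 2: 3.
Total: 4.

4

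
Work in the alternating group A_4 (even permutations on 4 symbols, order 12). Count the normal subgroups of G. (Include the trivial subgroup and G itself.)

G has 10 subgroups. Checking conjugation-invariance by order — order 1: 1/1 normal; order 2: 0/3 normal; order 3: 0/4 normal; order 4: 1/1 normal; order 12: 1/1 normal.
Total normal subgroups: 3.

3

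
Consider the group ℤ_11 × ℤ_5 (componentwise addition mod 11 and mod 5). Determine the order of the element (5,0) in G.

The order of (5,0) in Z_11 × Z_5 is lcm(ord(5) in Z_11, ord(0) in Z_5).
ord(5) = 11 and ord(0) = 1, so |⟨(5,0)⟩| = lcm(11, 1) = 11.

11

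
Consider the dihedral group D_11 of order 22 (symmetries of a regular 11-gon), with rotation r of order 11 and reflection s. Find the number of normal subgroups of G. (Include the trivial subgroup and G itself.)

3

G has 14 subgroups. Checking conjugation-invariance by order — order 1: 1/1 normal; order 2: 0/11 normal; order 11: 1/1 normal; order 22: 1/1 normal.
Total normal subgroups: 3.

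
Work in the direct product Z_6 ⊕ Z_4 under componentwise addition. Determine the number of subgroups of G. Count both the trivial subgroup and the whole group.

16

|G| = 24, so by Lagrange every subgroup order divides 24. Divisors: 1, 2, 3, 4, 6, 8, 12, 24.
Subgroups by order — order 1: 1; order 2: 3; order 3: 1; order 4: 3; order 6: 3; order 8: 1; order 12: 3; order 24: 1.
Total: 1 + 3 + 1 + 3 + 3 + 1 + 3 + 1 = 16.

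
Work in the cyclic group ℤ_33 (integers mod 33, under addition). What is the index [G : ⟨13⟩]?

1

|⟨13⟩| = 33 and |G| = 33.
By Lagrange, [G : H] = |G|/|H| = 33/33 = 1.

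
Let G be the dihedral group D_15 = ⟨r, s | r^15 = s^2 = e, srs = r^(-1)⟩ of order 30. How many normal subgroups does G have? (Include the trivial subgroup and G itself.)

G has 28 subgroups. Checking conjugation-invariance by order — order 1: 1/1 normal; order 2: 0/15 normal; order 3: 1/1 normal; order 5: 1/1 normal; order 6: 0/5 normal; order 10: 0/3 normal; order 15: 1/1 normal; order 30: 1/1 normal.
Total normal subgroups: 5.

5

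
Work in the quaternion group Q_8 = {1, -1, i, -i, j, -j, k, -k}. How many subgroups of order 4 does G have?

3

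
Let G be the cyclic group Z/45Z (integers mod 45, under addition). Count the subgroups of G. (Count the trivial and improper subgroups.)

Subgroups of the cyclic group Z/45Z correspond bijectively to divisors of 45.
Divisors of 45: 1, 3, 5, 9, 15, 45.
So Z/45Z has 6 subgroups.

6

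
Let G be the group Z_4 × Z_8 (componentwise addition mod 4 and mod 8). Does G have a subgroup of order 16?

Yes

16 | 32. A subgroup of order 16 is {(0,0), (0,1), (0,2), (0,3), (0,4), (0,5), (0,6), (0,7), (2,0), (2,1), (2,2), (2,3), (2,4), (2,5), (2,6), (2,7)}.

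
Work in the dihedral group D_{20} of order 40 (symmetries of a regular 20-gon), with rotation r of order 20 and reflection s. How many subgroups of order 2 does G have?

|G| = 40 and 2 | 40, so subgroups of order 2 are possible by Lagrange.
The subgroups of order 2 are: {e, r^10}; {e, r^10s}; {e, r^11s}; {e, r^12s}; … (21 in all).
So G has 21 subgroups of order 2.

21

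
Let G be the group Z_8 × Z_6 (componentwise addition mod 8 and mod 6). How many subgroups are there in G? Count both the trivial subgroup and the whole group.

22

|G| = 48, so by Lagrange every subgroup order divides 48. Divisors: 1, 2, 3, 4, 6, 8, 12, 16, 24, 48.
Subgroups by order — order 1: 1; order 2: 3; order 3: 1; order 4: 3; order 6: 3; order 8: 3; order 12: 3; order 16: 1; order 24: 3; order 48: 1.
Total: 1 + 3 + 1 + 3 + 3 + 3 + 3 + 1 + 3 + 1 = 22.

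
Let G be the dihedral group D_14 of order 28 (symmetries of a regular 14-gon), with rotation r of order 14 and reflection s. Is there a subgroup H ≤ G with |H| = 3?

3 does not divide |G| = 28, so by Lagrange no subgroup of order 3 exists.

No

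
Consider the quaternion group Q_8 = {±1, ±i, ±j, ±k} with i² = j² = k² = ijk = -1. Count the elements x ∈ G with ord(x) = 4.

6

The elements of order 4 are: i, -i, j, -j, k, -k.
That's 6.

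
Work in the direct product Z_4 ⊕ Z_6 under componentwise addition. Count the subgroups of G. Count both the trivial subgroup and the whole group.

16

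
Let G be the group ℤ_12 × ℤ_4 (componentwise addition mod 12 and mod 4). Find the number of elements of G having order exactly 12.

24

An element (a,b) has order lcm(ord(a), ord(b)); count pairs with lcm equal to 12.
Enumerating gives 24 such elements.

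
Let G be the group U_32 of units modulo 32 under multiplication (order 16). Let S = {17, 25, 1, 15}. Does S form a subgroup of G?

25 ∈ S but its inverse 9 ∉ S, so S is not a subgroup.

No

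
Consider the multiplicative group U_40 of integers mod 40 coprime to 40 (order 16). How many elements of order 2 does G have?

The elements of order 2 are: 9, 11, 19, 21, 29, 31, 39.
That's 7.

7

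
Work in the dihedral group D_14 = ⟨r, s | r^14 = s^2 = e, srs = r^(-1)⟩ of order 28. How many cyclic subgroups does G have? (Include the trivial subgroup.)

18

A cyclic subgroup of order d is generated by each of its φ(d) elements of order d, so the cyclic subgroups of order d number (#elements of order d)/φ(d).
Cyclic subgroups by order — order 1: 1; order 2: 15; order 7: 1; order 14: 1.
Total: 18.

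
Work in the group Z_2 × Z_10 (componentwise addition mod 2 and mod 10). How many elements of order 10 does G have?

An element (a,b) has order lcm(ord(a), ord(b)); count pairs with lcm equal to 10.
Enumerating gives 12 such elements.

12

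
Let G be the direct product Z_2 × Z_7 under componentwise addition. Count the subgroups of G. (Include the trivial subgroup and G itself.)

4

|G| = 14, so by Lagrange every subgroup order divides 14. Divisors: 1, 2, 7, 14.
Subgroups by order — order 1: 1; order 2: 1; order 7: 1; order 14: 1.
Total: 1 + 1 + 1 + 1 = 4.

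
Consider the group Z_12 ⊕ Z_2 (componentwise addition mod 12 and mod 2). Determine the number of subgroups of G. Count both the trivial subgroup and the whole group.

|G| = 24, so by Lagrange every subgroup order divides 24. Divisors: 1, 2, 3, 4, 6, 8, 12, 24.
Subgroups by order — order 1: 1; order 2: 3; order 3: 1; order 4: 3; order 6: 3; order 8: 1; order 12: 3; order 24: 1.
Total: 1 + 3 + 1 + 3 + 3 + 1 + 3 + 1 = 16.

16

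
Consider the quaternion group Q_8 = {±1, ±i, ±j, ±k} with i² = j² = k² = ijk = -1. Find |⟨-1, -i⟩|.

|⟨-1⟩| = 2 and |⟨-i⟩| = 4, so |H| is a multiple of lcm(2, 4) = 4 and divides |G| = 8.
Closing under the operation: H = {1, -1, i, -i}, so |H| = 4.

4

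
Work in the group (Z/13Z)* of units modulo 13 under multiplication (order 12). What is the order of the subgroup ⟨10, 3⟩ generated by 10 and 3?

6

|⟨10⟩| = 6 and |⟨3⟩| = 3, so |H| is a multiple of lcm(6, 3) = 6 and divides |G| = 12.
Closing under the operation: H = {1, 3, 4, 9, 10, 12}, so |H| = 6.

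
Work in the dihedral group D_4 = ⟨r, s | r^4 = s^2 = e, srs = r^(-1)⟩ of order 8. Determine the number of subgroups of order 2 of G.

|G| = 8 and 2 | 8, so subgroups of order 2 are possible by Lagrange.
The subgroups of order 2 are: {e, r^2}; {e, r^2s}; {e, r^3s}; {e, rs}; … (5 in all).
So G has 5 subgroups of order 2.

5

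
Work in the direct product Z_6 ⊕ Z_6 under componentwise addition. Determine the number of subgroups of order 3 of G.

4

|G| = 36 and 3 | 36, so subgroups of order 3 are possible by Lagrange.
The subgroups of order 3 are: {(0,0), (0,2), (0,4)}; {(0,0), (2,0), (4,0)}; {(0,0), (2,2), (4,4)}; {(0,0), (2,4), (4,2)}.
So G has 4 subgroups of order 3.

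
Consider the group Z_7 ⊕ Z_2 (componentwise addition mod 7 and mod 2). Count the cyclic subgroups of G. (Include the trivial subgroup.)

A cyclic subgroup of order d is generated by each of its φ(d) elements of order d, so the cyclic subgroups of order d number (#elements of order d)/φ(d).
Cyclic subgroups by order — order 1: 1; order 2: 1; order 7: 1; order 14: 1.
Total: 4.

4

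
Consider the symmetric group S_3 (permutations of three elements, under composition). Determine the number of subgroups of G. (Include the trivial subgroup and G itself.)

6

|G| = 6, so by Lagrange every subgroup order divides 6. Divisors: 1, 2, 3, 6.
Subgroups by order — order 1: 1; order 2: 3; order 3: 1; order 6: 1.
Total: 1 + 3 + 1 + 1 = 6.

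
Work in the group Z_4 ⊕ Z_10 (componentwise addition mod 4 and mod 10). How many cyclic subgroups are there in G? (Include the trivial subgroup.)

Each element a generates a cyclic subgroup ⟨a⟩; distinct elements may generate the same one (a cyclic group of order d has φ(d) generators).
Cyclic subgroups by order — order 1: 1; order 2: 3; order 4: 2; order 5: 1; order 10: 3; order 20: 2.
Total: 12.

12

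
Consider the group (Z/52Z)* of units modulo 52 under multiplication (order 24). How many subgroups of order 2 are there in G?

|G| = 24 and 2 | 24, so subgroups of order 2 are possible by Lagrange.
The subgroups of order 2 are: {1, 25}; {1, 27}; {1, 51}.
So G has 3 subgroups of order 2.

3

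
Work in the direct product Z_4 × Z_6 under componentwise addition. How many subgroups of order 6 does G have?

3

|G| = 24 and 6 | 24, so subgroups of order 6 are possible by Lagrange.
The subgroups of order 6 are: {(0,0), (0,1), (0,2), (0,3), (0,4), (0,5)}; {(0,0), (0,2), (0,4), (2,0), (2,2), (2,4)}; {(0,0), (0,2), (0,4), (2,1), (2,3), (2,5)}.
So G has 3 subgroups of order 6.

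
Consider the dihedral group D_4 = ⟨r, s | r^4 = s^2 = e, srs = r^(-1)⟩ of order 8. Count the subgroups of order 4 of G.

3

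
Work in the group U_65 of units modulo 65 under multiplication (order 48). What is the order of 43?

Compute successive powers of 43 mod 65: 43, 29, 12, 61, 23, 14, 17, 16, …; 43^12 ≡ 1 (mod 65).
So |⟨43⟩| = 12.

12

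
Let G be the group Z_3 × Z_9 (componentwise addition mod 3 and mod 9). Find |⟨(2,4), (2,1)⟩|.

|⟨(2,4)⟩| = 9 and |⟨(2,1)⟩| = 9, so |H| is a multiple of lcm(9, 9) = 9 and divides |G| = 27.
Closing under the operation: H = {(0,0), (0,3), (0,6), (1,2), (1,5), (1,8), (2,1), (2,4), (2,7)}, so |H| = 9.

9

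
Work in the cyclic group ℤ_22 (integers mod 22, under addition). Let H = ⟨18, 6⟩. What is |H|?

|⟨18⟩| = 11 and |⟨6⟩| = 11, so |H| is a multiple of lcm(11, 11) = 11 and divides |G| = 22.
Closing under the operation: H = {0, 2, 4, 6, 8, 10, 12, 14, 16, 18, 20}, so |H| = 11.

11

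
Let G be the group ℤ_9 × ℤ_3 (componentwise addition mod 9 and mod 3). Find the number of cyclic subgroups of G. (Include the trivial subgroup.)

8

Group the elements of G by the cyclic subgroup they generate; each cyclic subgroup of order d accounts for φ(d) elements.
Cyclic subgroups by order — order 1: 1; order 3: 4; order 9: 3.
Total: 8.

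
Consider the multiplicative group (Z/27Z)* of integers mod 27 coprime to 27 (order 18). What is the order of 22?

Compute successive powers of 22 mod 27: 22, 25, 10, 4, 7, 19, 13, 16, …; 22^9 ≡ 1 (mod 27).
So |⟨22⟩| = 9.

9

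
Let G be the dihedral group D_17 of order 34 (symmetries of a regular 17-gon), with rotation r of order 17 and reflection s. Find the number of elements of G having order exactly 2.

Enumerating element orders in G gives 17 elements of order 2.

17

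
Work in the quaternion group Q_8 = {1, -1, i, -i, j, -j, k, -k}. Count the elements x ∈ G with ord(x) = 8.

0

No element of G has order 8 (even though 8 | 8).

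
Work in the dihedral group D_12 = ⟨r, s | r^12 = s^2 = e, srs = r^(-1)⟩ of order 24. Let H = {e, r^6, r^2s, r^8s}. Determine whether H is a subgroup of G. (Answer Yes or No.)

|H| = 4 divides |G| = 24, consistent with Lagrange.
H contains the identity, every element's inverse is in H, and H is closed under ·: it is a subgroup.

Yes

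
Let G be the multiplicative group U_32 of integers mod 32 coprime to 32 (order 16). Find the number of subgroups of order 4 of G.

|G| = 16 and 4 | 16, so subgroups of order 4 are possible by Lagrange.
The subgroups of order 4 are: {1, 15, 17, 31}; {1, 7, 17, 23}; {1, 9, 17, 25}.
So G has 3 subgroups of order 4.

3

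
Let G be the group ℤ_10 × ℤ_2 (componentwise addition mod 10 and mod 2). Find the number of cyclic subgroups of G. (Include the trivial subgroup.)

8

A cyclic subgroup of order d is generated by each of its φ(d) elements of order d, so the cyclic subgroups of order d number (#elements of order d)/φ(d).
Cyclic subgroups by order — order 1: 1; order 2: 3; order 5: 1; order 10: 3.
Total: 8.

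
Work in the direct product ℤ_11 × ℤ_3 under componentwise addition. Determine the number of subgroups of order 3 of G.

1

|G| = 33 and 3 | 33, so subgroups of order 3 are possible by Lagrange.
The subgroups of order 3 are: {(0,0), (0,1), (0,2)}.
So G has 1 subgroup of order 3.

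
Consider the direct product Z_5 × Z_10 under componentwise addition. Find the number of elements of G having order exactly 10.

24

An element (a,b) has order lcm(ord(a), ord(b)); count pairs with lcm equal to 10.
Enumerating gives 24 such elements.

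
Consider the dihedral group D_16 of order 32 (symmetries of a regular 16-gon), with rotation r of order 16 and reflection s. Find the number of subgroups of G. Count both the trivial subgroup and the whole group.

36

|G| = 32, so by Lagrange every subgroup order divides 32. Divisors: 1, 2, 4, 8, 16, 32.
Subgroups by order — order 1: 1; order 2: 17; order 4: 9; order 8: 5; order 16: 3; order 32: 1.
Total: 1 + 17 + 9 + 5 + 3 + 1 = 36.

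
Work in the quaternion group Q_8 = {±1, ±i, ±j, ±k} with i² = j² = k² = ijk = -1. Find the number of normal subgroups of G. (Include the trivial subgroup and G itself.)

6

G has 6 subgroups. Checking conjugation-invariance by order — order 1: 1/1 normal; order 2: 1/1 normal; order 4: 3/3 normal; order 8: 1/1 normal.
Total normal subgroups: 6.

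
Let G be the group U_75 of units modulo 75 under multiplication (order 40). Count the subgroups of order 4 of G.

|G| = 40 and 4 | 40, so subgroups of order 4 are possible by Lagrange.
The subgroups of order 4 are: {1, 26, 49, 74}; {1, 32, 49, 68}; {1, 7, 43, 49}.
So G has 3 subgroups of order 4.

3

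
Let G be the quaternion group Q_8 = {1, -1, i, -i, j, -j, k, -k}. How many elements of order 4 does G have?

6

The elements of order 4 are: i, -i, j, -j, k, -k.
That's 6.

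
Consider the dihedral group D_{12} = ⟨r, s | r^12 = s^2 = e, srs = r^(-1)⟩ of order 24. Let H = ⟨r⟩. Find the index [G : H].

2

|⟨r⟩| = 12 and |G| = 24.
By Lagrange, [G : H] = |G|/|H| = 24/12 = 2.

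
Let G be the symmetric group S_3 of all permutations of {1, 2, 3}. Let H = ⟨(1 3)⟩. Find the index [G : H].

3

|⟨(1 3)⟩| = 2 and |G| = 6.
By Lagrange, [G : H] = |G|/|H| = 6/2 = 3.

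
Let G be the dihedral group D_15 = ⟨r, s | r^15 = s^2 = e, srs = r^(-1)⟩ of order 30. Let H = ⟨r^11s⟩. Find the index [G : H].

|⟨r^11s⟩| = 2 and |G| = 30.
By Lagrange, [G : H] = |G|/|H| = 30/2 = 15.

15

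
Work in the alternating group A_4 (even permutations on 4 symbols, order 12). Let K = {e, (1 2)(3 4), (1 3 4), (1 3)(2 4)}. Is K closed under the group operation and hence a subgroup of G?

No

(1 3 4) ∈ K but its inverse (1 4 3) ∉ K, so K is not a subgroup.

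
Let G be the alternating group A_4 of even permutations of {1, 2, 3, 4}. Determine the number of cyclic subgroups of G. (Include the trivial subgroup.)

8

Each element a generates a cyclic subgroup ⟨a⟩; distinct elements may generate the same one (a cyclic group of order d has φ(d) generators).
Cyclic subgroups by order — order 1: 1; order 2: 3; order 3: 4.
Total: 8.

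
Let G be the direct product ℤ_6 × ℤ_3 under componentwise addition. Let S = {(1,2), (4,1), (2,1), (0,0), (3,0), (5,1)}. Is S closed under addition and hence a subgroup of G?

No

(2,1) ∈ S but its inverse (4,2) ∉ S, so S is not a subgroup.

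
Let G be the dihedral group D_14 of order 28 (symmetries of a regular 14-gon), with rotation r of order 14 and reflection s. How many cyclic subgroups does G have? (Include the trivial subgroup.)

A cyclic subgroup of order d is generated by each of its φ(d) elements of order d, so the cyclic subgroups of order d number (#elements of order d)/φ(d).
Cyclic subgroups by order — order 1: 1; order 2: 15; order 7: 1; order 14: 1.
Total: 18.

18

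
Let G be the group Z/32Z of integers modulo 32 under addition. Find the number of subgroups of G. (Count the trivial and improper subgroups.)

6

A cyclic group of order 32 has exactly one subgroup for each divisor of 32.
Divisors of 32: 1, 2, 4, 8, 16, 32.
So Z/32Z has 6 subgroups.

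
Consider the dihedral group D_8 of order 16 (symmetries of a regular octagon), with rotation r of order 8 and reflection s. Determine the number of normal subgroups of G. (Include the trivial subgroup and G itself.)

G has 19 subgroups. Checking conjugation-invariance by order — order 1: 1/1 normal; order 2: 1/9 normal; order 4: 1/5 normal; order 8: 3/3 normal; order 16: 1/1 normal.
Total normal subgroups: 7.

7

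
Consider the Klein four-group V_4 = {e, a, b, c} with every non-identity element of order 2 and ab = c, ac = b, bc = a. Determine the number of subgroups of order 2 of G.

|G| = 4 and 2 | 4, so subgroups of order 2 are possible by Lagrange.
The subgroups of order 2 are: {e, a}; {e, b}; {e, c}.
So G has 3 subgroups of order 2.

3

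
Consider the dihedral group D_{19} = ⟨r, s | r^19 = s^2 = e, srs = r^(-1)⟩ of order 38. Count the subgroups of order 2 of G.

19

|G| = 38 and 2 | 38, so subgroups of order 2 are possible by Lagrange.
The subgroups of order 2 are: {e, r^10s}; {e, r^11s}; {e, r^12s}; {e, r^13s}; … (19 in all).
So G has 19 subgroups of order 2.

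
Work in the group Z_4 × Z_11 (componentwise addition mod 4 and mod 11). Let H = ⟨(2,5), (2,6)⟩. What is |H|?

|⟨(2,5)⟩| = 22 and |⟨(2,6)⟩| = 22, so |H| is a multiple of lcm(22, 22) = 22 and divides |G| = 44.
Closing under the operation: H = {(0,0), (0,1), (0,2), (0,3), (0,4), (0,5), (0,6), (0,7), (0,8), (0,9), (0,10), (2,0), (2,1), (2,2), (2,3), (2,4), (2,5), (2,6), (2,7), (2,8), (2,9), (2,10)}, so |H| = 22.

22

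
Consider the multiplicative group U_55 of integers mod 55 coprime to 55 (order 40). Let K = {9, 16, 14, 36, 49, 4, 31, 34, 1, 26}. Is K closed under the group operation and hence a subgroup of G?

|K| = 10 divides |G| = 40, consistent with Lagrange.
K contains the identity, every element's inverse is in K, and K is closed under ·: it is a subgroup.
In fact K = ⟨4⟩.

Yes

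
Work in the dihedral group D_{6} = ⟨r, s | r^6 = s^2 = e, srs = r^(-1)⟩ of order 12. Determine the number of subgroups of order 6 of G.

3

|G| = 12 and 6 | 12, so subgroups of order 6 are possible by Lagrange.
The subgroups of order 6 are: {e, r, r^2, r^3, r^4, r^5}; {e, r^2, r^4, s, r^2s, r^4s}; {e, r^2, r^4, rs, r^3s, r^5s}.
So G has 3 subgroups of order 6.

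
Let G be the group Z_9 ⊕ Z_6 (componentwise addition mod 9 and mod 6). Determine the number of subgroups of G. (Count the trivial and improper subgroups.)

|G| = 54, so by Lagrange every subgroup order divides 54. Divisors: 1, 2, 3, 6, 9, 18, 27, 54.
Subgroups by order — order 1: 1; order 2: 1; order 3: 4; order 6: 4; order 9: 4; order 18: 4; order 27: 1; order 54: 1.
Total: 1 + 1 + 4 + 4 + 4 + 4 + 1 + 1 = 20.

20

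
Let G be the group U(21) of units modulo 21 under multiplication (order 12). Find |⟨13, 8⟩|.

4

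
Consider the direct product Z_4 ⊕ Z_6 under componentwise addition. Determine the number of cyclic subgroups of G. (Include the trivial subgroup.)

Each element a generates a cyclic subgroup ⟨a⟩; distinct elements may generate the same one (a cyclic group of order d has φ(d) generators).
Cyclic subgroups by order — order 1: 1; order 2: 3; order 3: 1; order 4: 2; order 6: 3; order 12: 2.
Total: 12.

12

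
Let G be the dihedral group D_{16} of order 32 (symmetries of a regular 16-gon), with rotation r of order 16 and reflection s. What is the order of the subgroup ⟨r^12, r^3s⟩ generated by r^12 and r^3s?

|⟨r^12⟩| = 4 and |⟨r^3s⟩| = 2, so |H| is a multiple of lcm(4, 2) = 4 and divides |G| = 32.
Closing under the operation: H = {e, r^4, r^8, r^12, r^3s, r^7s, r^11s, r^15s}, so |H| = 8.

8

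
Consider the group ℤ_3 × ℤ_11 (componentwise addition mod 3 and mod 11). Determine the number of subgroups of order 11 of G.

|G| = 33 and 11 | 33, so subgroups of order 11 are possible by Lagrange.
The subgroups of order 11 are: {(0,0), (0,1), (0,2), (0,3), (0,4), (0,5), (0,6), (0,7), (0,8), (0,9), (0,10)}.
So G has 1 subgroup of order 11.

1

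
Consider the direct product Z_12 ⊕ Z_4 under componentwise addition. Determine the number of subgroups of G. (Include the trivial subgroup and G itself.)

|G| = 48, so by Lagrange every subgroup order divides 48. Divisors: 1, 2, 3, 4, 6, 8, 12, 16, 24, 48.
Subgroups by order — order 1: 1; order 2: 3; order 3: 1; order 4: 7; order 6: 3; order 8: 3; order 12: 7; order 16: 1; order 24: 3; order 48: 1.
Total: 1 + 3 + 1 + 7 + 3 + 3 + 7 + 1 + 3 + 1 = 30.

30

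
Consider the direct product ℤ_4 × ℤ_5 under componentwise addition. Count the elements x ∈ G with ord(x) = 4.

2

An element (a,b) has order lcm(ord(a), ord(b)); count pairs with lcm equal to 4.
Enumerating gives 2 such elements.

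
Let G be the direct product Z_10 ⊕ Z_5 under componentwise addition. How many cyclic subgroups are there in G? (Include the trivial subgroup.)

14

Each element a generates a cyclic subgroup ⟨a⟩; distinct elements may generate the same one (a cyclic group of order d has φ(d) generators).
Cyclic subgroups by order — order 1: 1; order 2: 1; order 5: 6; order 10: 6.
Total: 14.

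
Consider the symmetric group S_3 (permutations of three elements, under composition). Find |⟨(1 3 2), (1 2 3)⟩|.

|⟨(1 3 2)⟩| = 3 and |⟨(1 2 3)⟩| = 3, so |H| is a multiple of lcm(3, 3) = 3 and divides |G| = 6.
Closing under the operation: H = {e, (1 2 3), (1 3 2)}, so |H| = 3.

3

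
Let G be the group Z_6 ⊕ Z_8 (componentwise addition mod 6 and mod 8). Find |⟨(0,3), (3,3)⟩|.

16

|⟨(0,3)⟩| = 8 and |⟨(3,3)⟩| = 8, so |H| is a multiple of lcm(8, 8) = 8 and divides |G| = 48.
Closing under the operation: H = {(0,0), (0,1), (0,2), (0,3), (0,4), (0,5), (0,6), (0,7), (3,0), (3,1), (3,2), (3,3), (3,4), (3,5), (3,6), (3,7)}, so |H| = 16.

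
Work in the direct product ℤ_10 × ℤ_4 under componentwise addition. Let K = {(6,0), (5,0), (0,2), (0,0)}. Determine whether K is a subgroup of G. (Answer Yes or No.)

(6,0) ∈ K but its inverse (4,0) ∉ K, so K is not a subgroup.

No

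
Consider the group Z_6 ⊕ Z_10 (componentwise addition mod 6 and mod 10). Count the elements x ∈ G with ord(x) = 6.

An element (a,b) has order lcm(ord(a), ord(b)); count pairs with lcm equal to 6.
Enumerating gives 6 such elements.

6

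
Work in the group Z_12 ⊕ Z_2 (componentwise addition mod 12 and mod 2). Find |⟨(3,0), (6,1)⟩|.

8

|⟨(3,0)⟩| = 4 and |⟨(6,1)⟩| = 2, so |H| is a multiple of lcm(4, 2) = 4 and divides |G| = 24.
Closing under the operation: H = {(0,0), (0,1), (3,0), (3,1), (6,0), (6,1), (9,0), (9,1)}, so |H| = 8.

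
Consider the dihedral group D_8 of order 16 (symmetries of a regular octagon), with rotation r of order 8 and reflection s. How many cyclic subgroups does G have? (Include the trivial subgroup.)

12

A cyclic subgroup of order d is generated by each of its φ(d) elements of order d, so the cyclic subgroups of order d number (#elements of order d)/φ(d).
Cyclic subgroups by order — order 1: 1; order 2: 9; order 4: 1; order 8: 1.
Total: 12.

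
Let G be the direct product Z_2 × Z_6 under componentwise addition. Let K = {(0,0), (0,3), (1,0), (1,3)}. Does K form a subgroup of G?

Yes

|K| = 4 divides |G| = 12, consistent with Lagrange.
K contains the identity, every element's inverse is in K, and K is closed under +: it is a subgroup.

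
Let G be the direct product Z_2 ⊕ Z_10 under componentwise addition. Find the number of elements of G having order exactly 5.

An element (a,b) has order lcm(ord(a), ord(b)); count pairs with lcm equal to 5.
Enumerating gives 4 such elements.

4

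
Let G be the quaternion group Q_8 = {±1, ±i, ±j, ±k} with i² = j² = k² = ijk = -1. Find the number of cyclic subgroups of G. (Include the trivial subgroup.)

5

Group the elements of G by the cyclic subgroup they generate; each cyclic subgroup of order d accounts for φ(d) elements.
Cyclic subgroups by order — order 1: 1; order 2: 1; order 4: 3.
Total: 5.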